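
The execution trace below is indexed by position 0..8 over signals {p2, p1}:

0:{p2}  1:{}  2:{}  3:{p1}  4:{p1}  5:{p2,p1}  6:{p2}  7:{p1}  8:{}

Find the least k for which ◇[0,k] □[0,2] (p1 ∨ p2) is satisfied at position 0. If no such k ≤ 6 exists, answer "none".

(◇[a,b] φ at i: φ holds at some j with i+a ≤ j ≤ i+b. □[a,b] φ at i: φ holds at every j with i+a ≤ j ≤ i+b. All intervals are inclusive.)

3

Scan j = 0,1,… for □[0,2] (p1 ∨ p2):
  j=0: fails
  j=1: fails
  j=2: fails
  j=3: holds
First hit at j=3, so smallest k = 3-0 = 3.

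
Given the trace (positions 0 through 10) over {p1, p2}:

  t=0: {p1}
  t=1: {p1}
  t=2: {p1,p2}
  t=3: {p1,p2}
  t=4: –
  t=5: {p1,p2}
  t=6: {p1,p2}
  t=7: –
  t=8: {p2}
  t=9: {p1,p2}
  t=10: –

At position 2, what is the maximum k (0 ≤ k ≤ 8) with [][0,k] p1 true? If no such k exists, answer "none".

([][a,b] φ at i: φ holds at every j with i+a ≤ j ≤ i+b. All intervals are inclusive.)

1

p1 must hold from j=2 onward; find where it first fails.
  j=2: holds
  j=3: holds
  j=4: fails
Holds on [2,3], so largest k = 1.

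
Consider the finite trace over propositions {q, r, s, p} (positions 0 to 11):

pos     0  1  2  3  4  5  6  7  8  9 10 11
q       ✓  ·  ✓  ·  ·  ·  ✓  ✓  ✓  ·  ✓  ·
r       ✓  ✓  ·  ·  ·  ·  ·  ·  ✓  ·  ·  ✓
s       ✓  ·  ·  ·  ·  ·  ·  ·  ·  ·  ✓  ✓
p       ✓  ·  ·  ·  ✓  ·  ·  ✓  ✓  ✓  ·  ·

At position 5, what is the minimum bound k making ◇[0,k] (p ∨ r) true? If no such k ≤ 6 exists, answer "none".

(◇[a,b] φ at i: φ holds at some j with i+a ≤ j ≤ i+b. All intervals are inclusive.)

Scan j = 5,6,… for (p ∨ r):
  j=5: fails
  j=6: fails
  j=7: holds
First hit at j=7, so smallest k = 7-5 = 2.

2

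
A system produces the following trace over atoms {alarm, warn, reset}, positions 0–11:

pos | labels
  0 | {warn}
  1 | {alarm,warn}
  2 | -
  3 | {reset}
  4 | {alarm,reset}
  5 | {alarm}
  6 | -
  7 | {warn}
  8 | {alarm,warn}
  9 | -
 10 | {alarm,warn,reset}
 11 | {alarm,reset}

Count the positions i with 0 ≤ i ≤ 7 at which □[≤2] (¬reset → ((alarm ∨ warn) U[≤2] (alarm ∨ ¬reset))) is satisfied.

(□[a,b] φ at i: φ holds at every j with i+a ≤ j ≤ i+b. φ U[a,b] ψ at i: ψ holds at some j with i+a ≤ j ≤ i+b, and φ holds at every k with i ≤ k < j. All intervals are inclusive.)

8

Evaluate at each i in [0,7]:
  i=0: ✓ (all of [0,2])
  i=1: ✓ (all of [1,3])
  i=2: ✓ (all of [2,4])
  i=3: ✓ (all of [3,5])
  i=4: ✓ (all of [4,6])
  i=5: ✓ (all of [5,7])
  i=6: ✓ (all of [6,8])
  i=7: ✓ (all of [7,9])
Positions where it holds: {0, 1, 2, 3, 4, 5, 6, 7} → 8.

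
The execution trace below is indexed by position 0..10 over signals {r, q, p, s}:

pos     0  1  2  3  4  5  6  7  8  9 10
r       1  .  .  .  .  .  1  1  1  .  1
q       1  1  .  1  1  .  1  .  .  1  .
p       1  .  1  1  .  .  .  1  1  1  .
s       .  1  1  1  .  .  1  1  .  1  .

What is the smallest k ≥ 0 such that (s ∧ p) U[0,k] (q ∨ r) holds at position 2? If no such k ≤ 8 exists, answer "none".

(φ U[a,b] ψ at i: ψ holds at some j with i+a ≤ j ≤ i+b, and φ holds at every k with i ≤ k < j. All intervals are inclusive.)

Need earliest j ≥ 2 with (q ∨ r), and (s ∧ p) at every k in [2,j-1].
  j=2: rhs fails.
  j=3: rhs holds; lhs holds on [2,2]. k = 1.

1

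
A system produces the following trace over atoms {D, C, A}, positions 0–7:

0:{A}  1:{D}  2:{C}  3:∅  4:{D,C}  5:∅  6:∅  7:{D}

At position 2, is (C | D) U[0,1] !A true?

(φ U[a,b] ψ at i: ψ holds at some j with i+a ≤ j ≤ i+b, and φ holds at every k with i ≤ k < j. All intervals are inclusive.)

Need some j in [2,3] with !A, and (C | D) at every k in [2,j-1].
  j=2: !A holds; no prefix to check → satisfied.

True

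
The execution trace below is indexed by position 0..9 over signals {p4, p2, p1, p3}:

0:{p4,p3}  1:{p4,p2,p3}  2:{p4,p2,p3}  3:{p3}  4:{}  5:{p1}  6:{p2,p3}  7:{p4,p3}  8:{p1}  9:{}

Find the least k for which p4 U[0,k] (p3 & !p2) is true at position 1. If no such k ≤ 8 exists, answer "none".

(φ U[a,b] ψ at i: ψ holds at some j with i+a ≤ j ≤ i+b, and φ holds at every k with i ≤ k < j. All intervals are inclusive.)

2

Need earliest j ≥ 1 with (p3 & !p2), and p4 at every k in [1,j-1].
  j=1: rhs fails.
  j=2: rhs fails.
  j=3: rhs holds; lhs holds on [1,2]. k = 2.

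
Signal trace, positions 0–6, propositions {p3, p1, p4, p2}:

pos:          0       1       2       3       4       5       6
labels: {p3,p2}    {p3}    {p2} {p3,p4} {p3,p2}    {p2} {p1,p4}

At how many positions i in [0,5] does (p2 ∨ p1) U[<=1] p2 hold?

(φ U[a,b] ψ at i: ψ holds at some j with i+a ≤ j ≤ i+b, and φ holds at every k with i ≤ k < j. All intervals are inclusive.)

4

Evaluate at each i in [0,5]:
  i=0: ✓ (rhs at j=0)
  i=1: ✗ (lhs fails at k=1 before rhs at j=2)
  i=2: ✓ (rhs at j=2)
  i=3: ✗ (lhs fails at k=3 before rhs at j=4)
  i=4: ✓ (rhs at j=4)
  i=5: ✓ (rhs at j=5)
Positions where it holds: {0, 2, 4, 5} → 4.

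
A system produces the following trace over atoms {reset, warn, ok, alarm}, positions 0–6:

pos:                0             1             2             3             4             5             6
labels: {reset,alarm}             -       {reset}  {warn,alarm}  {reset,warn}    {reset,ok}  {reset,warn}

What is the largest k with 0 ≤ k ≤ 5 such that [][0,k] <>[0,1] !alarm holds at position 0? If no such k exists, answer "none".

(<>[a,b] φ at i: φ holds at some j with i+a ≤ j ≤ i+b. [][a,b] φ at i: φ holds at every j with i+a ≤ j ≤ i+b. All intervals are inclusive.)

<>[0,1] !alarm must hold from j=0 onward; find where it first fails.
  j=0: holds
  j=1: holds
  j=2: holds
  j=3: holds
  j=4: holds
  j=5: holds
Holds through j=5; largest k = 5.

5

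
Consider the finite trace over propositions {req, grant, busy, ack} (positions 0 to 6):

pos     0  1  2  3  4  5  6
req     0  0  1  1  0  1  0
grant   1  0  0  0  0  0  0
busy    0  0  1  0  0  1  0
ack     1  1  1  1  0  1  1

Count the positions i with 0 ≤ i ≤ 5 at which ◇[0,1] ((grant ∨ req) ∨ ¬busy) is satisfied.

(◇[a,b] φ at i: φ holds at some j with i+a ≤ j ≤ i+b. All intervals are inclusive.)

6

Evaluate at each i in [0,5]:
  i=0: ✓ (witness j=0)
  i=1: ✓ (witness j=1)
  i=2: ✓ (witness j=2)
  i=3: ✓ (witness j=3)
  i=4: ✓ (witness j=4)
  i=5: ✓ (witness j=5)
Positions where it holds: {0, 1, 2, 3, 4, 5} → 6.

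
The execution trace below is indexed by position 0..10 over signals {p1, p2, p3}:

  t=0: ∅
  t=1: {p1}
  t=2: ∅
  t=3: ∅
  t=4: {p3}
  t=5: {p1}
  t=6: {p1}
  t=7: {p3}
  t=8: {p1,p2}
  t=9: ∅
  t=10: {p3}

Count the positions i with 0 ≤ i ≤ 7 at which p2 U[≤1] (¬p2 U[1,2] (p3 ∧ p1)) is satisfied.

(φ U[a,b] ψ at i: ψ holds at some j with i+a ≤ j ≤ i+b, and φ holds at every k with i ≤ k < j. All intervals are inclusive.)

Evaluate at each i in [0,7]:
  i=0: ✗ (no rhs in [0,1])
  i=1: ✗ (no rhs in [1,2])
  i=2: ✗ (no rhs in [2,3])
  i=3: ✗ (no rhs in [3,4])
  i=4: ✗ (no rhs in [4,5])
  i=5: ✗ (no rhs in [5,6])
  i=6: ✗ (no rhs in [6,7])
  i=7: ✗ (no rhs in [7,8])
Positions where it holds: {} → 0.

0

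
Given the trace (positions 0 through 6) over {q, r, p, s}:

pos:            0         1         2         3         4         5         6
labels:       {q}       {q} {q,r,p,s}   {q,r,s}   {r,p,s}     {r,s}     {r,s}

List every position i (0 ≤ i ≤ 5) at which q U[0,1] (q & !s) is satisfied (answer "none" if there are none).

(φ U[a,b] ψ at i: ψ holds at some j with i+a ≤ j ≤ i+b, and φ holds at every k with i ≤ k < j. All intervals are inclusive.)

Evaluate at each i in [0,5]:
  i=0: ✓ (rhs at j=0)
  i=1: ✓ (rhs at j=1)
  i=2: ✗ (no rhs in [2,3])
  i=3: ✗ (no rhs in [3,4])
  i=4: ✗ (no rhs in [4,5])
  i=5: ✗ (no rhs in [5,6])

0, 1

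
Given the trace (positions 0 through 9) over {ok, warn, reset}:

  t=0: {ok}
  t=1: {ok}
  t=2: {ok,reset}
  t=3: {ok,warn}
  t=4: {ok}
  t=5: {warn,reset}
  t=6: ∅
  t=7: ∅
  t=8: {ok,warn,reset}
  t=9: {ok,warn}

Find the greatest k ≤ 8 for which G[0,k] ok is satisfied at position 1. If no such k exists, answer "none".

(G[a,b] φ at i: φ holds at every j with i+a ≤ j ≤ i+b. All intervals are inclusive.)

ok must hold from j=1 onward; find where it first fails.
  j=1: holds
  j=2: holds
  j=3: holds
  j=4: holds
  j=5: fails
Holds on [1,4], so largest k = 3.

3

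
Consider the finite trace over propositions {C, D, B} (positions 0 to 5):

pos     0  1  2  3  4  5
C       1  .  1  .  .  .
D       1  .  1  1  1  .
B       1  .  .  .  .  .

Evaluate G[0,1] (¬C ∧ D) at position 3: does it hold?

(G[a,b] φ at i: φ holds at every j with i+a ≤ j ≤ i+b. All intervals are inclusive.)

Check (¬C ∧ D) at every j in [3,4]:
  j=3: true
  j=4: true
All positions satisfy it → formula holds.

True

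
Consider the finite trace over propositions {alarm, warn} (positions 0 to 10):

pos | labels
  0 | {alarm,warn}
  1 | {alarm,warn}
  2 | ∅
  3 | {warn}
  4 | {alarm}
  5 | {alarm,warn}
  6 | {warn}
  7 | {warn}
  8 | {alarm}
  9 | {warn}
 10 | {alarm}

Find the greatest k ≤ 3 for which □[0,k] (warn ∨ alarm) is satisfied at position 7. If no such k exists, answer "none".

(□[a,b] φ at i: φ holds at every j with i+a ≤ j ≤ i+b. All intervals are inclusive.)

(warn ∨ alarm) must hold from j=7 onward; find where it first fails.
  j=7: holds
  j=8: holds
  j=9: holds
  j=10: holds
Holds through j=10; largest k = 3.

3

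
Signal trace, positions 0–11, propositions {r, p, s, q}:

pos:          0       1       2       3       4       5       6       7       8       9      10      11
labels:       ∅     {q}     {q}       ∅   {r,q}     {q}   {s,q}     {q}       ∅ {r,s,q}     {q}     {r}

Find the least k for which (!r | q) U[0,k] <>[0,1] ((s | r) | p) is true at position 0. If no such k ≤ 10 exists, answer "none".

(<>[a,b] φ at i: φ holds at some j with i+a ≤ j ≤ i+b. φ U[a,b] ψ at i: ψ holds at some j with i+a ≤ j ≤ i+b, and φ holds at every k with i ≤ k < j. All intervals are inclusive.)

Need earliest j ≥ 0 with <>[0,1] ((s | r) | p), and (!r | q) at every k in [0,j-1].
  j=0: rhs fails.
  j=1: rhs fails.
  j=2: rhs fails.
  j=3: rhs holds; lhs holds on [0,2]. k = 3.

3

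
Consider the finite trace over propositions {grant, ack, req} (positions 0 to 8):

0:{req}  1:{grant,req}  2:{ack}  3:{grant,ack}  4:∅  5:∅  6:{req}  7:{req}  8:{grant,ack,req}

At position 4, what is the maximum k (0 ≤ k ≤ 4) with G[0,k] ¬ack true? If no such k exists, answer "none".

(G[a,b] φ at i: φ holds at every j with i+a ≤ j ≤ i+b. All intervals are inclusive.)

¬ack must hold from j=4 onward; find where it first fails.
  j=4: holds
  j=5: holds
  j=6: holds
  j=7: holds
  j=8: fails
Holds on [4,7], so largest k = 3.

3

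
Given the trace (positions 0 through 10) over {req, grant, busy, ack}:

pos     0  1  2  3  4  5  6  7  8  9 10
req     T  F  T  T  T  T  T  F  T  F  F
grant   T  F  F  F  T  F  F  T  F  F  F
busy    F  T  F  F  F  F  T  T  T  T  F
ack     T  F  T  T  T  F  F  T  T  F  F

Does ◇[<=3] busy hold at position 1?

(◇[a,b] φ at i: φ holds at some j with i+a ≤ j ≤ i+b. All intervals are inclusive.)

Holds

Check busy at each j in [1,4]:
  j=1: true
  j=2: false
  j=3: false
  j=4: false
Found at j=1 → formula holds.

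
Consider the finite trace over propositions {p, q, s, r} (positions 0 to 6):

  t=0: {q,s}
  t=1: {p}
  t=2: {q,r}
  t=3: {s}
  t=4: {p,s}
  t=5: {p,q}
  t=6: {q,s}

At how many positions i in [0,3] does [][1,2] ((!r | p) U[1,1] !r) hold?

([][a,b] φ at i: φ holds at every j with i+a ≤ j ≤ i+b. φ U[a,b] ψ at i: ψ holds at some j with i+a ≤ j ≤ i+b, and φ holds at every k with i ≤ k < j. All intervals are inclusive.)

2

Evaluate at each i in [0,3]:
  i=0: ✗ (fails at j=1)
  i=1: ✗ (fails at j=2)
  i=2: ✓ (all of [3,4])
  i=3: ✓ (all of [4,5])
Positions where it holds: {2, 3} → 2.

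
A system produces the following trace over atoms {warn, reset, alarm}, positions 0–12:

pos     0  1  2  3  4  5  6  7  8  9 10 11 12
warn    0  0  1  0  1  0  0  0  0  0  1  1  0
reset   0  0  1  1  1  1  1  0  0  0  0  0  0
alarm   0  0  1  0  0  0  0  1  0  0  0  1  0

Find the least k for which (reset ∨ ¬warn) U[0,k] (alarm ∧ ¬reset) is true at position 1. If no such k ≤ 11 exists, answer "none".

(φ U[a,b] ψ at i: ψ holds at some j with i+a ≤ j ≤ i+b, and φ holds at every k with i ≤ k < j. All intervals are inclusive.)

Need earliest j ≥ 1 with (alarm ∧ ¬reset), and (reset ∨ ¬warn) at every k in [1,j-1].
  j=1: rhs fails.
  j=2: rhs fails.
  j=3: rhs fails.
  j=4: rhs fails.
  j=5: rhs fails.
  j=6: rhs fails.
  j=7: rhs holds; lhs holds on [1,6]. k = 6.

6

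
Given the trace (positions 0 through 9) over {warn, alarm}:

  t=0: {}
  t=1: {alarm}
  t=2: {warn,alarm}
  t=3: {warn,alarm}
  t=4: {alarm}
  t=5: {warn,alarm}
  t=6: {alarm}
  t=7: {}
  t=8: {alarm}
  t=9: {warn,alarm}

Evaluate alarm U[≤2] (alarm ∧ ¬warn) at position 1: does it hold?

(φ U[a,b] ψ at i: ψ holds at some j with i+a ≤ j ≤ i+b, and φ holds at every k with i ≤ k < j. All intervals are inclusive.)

True

Need some j in [1,3] with (alarm ∧ ¬warn), and alarm at every k in [1,j-1].
  j=1: (alarm ∧ ¬warn) holds; no prefix to check → satisfied.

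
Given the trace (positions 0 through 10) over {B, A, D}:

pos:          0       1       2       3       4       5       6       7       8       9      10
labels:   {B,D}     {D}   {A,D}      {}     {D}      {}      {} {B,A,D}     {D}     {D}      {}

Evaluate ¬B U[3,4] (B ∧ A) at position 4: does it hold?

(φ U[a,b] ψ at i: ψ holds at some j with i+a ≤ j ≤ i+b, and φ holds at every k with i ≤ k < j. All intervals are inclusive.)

Need some j in [7,8] with (B ∧ A), and ¬B at every k in [4,j-1].
  j=7: (B ∧ A) holds; ¬B holds at every k in [4,6] → satisfied.

Yes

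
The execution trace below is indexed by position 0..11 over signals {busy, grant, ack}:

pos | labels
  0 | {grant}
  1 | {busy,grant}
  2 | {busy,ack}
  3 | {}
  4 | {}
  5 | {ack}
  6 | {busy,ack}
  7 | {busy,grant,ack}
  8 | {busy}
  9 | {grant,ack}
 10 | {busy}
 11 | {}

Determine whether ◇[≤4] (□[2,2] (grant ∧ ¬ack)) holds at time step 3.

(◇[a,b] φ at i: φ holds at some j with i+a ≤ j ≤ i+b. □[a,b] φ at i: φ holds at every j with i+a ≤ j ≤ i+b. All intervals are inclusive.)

Check □[2,2] (grant ∧ ¬ack) at each j in [3,7]:
  j=3: fails at 5
  j=4: fails at 6
  j=5: fails at 7
  j=6: fails at 8
  j=7: fails at 9
No position in the window satisfies it → formula fails.

False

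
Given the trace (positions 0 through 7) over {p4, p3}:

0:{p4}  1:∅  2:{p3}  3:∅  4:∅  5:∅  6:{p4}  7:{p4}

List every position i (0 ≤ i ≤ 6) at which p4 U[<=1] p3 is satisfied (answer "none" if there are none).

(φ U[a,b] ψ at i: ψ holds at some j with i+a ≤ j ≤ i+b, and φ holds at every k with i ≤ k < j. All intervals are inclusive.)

Evaluate at each i in [0,6]:
  i=0: ✗ (no rhs in [0,1])
  i=1: ✗ (lhs fails at k=1 before rhs at j=2)
  i=2: ✓ (rhs at j=2)
  i=3: ✗ (no rhs in [3,4])
  i=4: ✗ (no rhs in [4,5])
  i=5: ✗ (no rhs in [5,6])
  i=6: ✗ (no rhs in [6,7])

2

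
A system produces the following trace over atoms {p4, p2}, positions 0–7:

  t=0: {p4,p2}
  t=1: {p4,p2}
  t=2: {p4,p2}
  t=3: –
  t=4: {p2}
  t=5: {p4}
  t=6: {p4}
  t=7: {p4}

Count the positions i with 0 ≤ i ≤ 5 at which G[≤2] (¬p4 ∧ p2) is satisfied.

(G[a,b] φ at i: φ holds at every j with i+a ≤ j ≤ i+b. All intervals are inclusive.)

Evaluate at each i in [0,5]:
  i=0: ✗ (fails at j=0)
  i=1: ✗ (fails at j=1)
  i=2: ✗ (fails at j=2)
  i=3: ✗ (fails at j=3)
  i=4: ✗ (fails at j=5)
  i=5: ✗ (fails at j=5)
Positions where it holds: {} → 0.

0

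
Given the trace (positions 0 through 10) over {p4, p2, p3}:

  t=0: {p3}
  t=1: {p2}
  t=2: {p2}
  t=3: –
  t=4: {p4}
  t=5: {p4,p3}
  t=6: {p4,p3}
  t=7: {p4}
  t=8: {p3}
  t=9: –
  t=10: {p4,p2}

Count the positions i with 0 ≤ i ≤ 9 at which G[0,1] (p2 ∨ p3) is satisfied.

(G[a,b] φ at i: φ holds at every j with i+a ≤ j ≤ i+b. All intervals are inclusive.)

3

Evaluate at each i in [0,9]:
  i=0: ✓ (all of [0,1])
  i=1: ✓ (all of [1,2])
  i=2: ✗ (fails at j=3)
  i=3: ✗ (fails at j=3)
  i=4: ✗ (fails at j=4)
  i=5: ✓ (all of [5,6])
  i=6: ✗ (fails at j=7)
  i=7: ✗ (fails at j=7)
  i=8: ✗ (fails at j=9)
  i=9: ✗ (fails at j=9)
Positions where it holds: {0, 1, 5} → 3.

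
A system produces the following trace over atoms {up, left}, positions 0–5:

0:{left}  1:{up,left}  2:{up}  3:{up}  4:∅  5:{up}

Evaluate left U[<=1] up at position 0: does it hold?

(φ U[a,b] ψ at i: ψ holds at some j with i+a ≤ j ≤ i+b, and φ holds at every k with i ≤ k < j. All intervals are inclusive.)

Need some j in [0,1] with up, and left at every k in [0,j-1].
  j=0: up false.
  j=1: up holds; left holds at every k in [0,0] → satisfied.

Holds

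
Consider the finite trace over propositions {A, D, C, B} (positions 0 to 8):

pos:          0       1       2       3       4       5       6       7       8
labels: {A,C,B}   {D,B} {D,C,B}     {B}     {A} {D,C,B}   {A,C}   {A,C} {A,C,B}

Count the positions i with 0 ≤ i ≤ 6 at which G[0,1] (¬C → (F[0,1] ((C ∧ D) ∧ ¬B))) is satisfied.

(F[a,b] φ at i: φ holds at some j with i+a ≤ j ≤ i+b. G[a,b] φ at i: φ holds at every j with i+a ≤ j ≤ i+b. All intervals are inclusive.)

2

Evaluate at each i in [0,6]:
  i=0: ✗ (fails at j=1)
  i=1: ✗ (fails at j=1)
  i=2: ✗ (fails at j=3)
  i=3: ✗ (fails at j=3)
  i=4: ✗ (fails at j=4)
  i=5: ✓ (all of [5,6])
  i=6: ✓ (all of [6,7])
Positions where it holds: {5, 6} → 2.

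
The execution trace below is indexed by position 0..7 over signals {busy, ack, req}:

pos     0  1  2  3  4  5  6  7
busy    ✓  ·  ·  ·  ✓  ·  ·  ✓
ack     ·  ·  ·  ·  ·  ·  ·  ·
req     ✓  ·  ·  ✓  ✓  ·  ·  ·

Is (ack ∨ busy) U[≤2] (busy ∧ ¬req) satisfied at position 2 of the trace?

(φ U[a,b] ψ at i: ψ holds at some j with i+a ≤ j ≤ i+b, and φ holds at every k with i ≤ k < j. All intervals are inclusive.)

Does not hold

Need some j in [2,4] with (busy ∧ ¬req), and (ack ∨ busy) at every k in [2,j-1].
  j=2: (busy ∧ ¬req) false.
  j=3: (busy ∧ ¬req) false.
  j=4: (busy ∧ ¬req) false.
No j in the window works → until fails.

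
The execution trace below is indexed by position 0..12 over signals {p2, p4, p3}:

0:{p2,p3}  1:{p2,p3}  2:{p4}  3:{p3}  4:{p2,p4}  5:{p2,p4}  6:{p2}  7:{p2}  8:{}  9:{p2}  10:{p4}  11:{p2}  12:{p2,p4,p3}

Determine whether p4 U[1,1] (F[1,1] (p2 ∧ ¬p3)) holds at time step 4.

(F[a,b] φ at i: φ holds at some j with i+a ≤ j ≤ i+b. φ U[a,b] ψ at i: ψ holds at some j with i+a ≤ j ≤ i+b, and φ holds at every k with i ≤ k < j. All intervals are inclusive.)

True

Need some j in [5,5] with F[1,1] (p2 ∧ ¬p3), and p4 at every k in [4,j-1].
  j=5: F[1,1] (p2 ∧ ¬p3) holds; p4 holds at every k in [4,4] → satisfied.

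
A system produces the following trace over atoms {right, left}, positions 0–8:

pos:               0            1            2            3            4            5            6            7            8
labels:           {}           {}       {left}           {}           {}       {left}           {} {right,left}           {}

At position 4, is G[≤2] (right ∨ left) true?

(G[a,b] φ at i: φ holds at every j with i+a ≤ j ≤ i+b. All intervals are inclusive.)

Check (right ∨ left) at every j in [4,6]:
  j=4: false
  j=5: true
  j=6: false
Fails at j=4 → formula fails.

Does not hold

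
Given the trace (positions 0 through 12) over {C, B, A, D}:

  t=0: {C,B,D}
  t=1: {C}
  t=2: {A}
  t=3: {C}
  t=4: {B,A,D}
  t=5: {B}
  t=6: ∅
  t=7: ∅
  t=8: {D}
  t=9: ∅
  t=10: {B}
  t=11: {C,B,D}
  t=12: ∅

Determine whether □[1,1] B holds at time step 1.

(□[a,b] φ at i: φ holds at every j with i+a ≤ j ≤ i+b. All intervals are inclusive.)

Check B at every j in [2,2]:
  j=2: false
Fails at j=2 → formula fails.

Does not hold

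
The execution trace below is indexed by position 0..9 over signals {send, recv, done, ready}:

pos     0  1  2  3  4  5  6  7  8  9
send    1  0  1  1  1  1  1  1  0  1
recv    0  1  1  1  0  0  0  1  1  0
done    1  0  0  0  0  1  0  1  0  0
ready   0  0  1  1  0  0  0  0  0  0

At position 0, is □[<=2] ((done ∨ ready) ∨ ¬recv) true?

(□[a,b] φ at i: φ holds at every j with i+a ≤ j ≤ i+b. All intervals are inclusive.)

Check ((done ∨ ready) ∨ ¬recv) at every j in [0,2]:
  j=0: true
  j=1: false
  j=2: true
Fails at j=1 → formula fails.

Does not hold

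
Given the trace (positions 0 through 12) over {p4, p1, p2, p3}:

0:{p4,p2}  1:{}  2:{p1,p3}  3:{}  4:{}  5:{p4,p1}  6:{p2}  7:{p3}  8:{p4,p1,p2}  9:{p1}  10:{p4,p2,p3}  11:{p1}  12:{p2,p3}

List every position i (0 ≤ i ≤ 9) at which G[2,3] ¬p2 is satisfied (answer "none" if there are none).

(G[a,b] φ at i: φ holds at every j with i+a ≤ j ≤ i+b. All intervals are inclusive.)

Evaluate at each i in [0,9]:
  i=0: ✓ (all of [2,3])
  i=1: ✓ (all of [3,4])
  i=2: ✓ (all of [4,5])
  i=3: ✗ (fails at j=6)
  i=4: ✗ (fails at j=6)
  i=5: ✗ (fails at j=8)
  i=6: ✗ (fails at j=8)
  i=7: ✗ (fails at j=10)
  i=8: ✗ (fails at j=10)
  i=9: ✗ (fails at j=12)

0, 1, 2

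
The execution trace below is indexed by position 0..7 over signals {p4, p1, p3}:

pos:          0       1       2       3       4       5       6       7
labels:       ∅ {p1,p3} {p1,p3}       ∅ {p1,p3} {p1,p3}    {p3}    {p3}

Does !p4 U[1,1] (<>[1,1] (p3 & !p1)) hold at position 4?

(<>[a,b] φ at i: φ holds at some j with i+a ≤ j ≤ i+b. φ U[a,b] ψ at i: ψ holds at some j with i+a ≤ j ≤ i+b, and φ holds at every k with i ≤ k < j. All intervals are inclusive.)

True

Need some j in [5,5] with <>[1,1] (p3 & !p1), and !p4 at every k in [4,j-1].
  j=5: <>[1,1] (p3 & !p1) holds; !p4 holds at every k in [4,4] → satisfied.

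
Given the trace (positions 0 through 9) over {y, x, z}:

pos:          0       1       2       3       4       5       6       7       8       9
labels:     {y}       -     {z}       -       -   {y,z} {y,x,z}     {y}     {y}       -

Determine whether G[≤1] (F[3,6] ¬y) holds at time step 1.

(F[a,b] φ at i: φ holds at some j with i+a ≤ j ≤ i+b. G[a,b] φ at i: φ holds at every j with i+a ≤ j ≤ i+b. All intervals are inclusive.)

No

Check F[3,6] ¬y at every j in [1,2]:
  j=1: holds (witness at 4)
  j=2: fails (none in [5,8])
Fails at j=2 → formula fails.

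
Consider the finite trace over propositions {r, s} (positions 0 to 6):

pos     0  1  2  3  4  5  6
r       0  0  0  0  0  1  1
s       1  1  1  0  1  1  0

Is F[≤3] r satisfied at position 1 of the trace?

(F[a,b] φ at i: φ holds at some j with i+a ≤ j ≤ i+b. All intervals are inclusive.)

Does not hold

Check r at each j in [1,4]:
  j=1: false
  j=2: false
  j=3: false
  j=4: false
No position in the window satisfies it → formula fails.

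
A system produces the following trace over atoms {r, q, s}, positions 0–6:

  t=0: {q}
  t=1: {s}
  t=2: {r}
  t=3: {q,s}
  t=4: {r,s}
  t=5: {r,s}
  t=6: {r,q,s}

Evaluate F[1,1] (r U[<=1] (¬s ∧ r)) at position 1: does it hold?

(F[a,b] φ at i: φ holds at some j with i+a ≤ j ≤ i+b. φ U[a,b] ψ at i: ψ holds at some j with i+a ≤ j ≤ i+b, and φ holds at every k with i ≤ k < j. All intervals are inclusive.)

Holds

Check (r U[<=1] (¬s ∧ r)) at each j in [2,2]:
  j=2: holds
Found at j=2 → formula holds.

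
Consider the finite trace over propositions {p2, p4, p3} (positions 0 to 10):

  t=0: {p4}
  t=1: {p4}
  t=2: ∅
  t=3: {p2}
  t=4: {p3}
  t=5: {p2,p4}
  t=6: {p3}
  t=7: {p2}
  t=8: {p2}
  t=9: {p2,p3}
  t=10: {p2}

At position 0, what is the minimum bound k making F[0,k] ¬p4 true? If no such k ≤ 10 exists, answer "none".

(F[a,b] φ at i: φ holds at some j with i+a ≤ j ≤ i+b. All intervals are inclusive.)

Scan j = 0,1,… for ¬p4:
  j=0: fails
  j=1: fails
  j=2: holds
First hit at j=2, so smallest k = 2-0 = 2.

2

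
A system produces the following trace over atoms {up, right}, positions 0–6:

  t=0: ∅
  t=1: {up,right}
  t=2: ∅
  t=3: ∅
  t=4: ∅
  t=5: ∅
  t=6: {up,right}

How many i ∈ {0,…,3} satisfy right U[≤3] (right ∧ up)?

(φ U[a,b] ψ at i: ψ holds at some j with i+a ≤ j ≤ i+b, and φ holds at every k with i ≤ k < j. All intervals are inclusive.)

1

Evaluate at each i in [0,3]:
  i=0: ✗ (lhs fails at k=0 before rhs at j=1)
  i=1: ✓ (rhs at j=1)
  i=2: ✗ (no rhs in [2,5])
  i=3: ✗ (lhs fails at k=3 before rhs at j=6)
Positions where it holds: {1} → 1.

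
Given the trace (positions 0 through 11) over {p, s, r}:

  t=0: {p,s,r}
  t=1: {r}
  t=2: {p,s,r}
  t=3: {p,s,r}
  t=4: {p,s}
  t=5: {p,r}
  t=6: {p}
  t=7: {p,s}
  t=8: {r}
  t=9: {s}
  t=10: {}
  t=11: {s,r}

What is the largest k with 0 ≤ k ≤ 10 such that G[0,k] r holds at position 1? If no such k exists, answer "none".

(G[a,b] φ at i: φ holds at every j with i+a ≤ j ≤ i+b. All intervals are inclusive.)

2

r must hold from j=1 onward; find where it first fails.
  j=1: holds
  j=2: holds
  j=3: holds
  j=4: fails
Holds on [1,3], so largest k = 2.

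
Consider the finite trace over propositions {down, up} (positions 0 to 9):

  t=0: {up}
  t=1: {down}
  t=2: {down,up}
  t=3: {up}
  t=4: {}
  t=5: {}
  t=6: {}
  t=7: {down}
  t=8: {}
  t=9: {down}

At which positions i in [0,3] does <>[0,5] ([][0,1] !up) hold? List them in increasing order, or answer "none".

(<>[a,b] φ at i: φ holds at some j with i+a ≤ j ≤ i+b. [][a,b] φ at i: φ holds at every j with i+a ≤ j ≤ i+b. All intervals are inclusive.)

Evaluate at each i in [0,3]:
  i=0: ✓ (witness j=4)
  i=1: ✓ (witness j=4)
  i=2: ✓ (witness j=4)
  i=3: ✓ (witness j=4)

0, 1, 2, 3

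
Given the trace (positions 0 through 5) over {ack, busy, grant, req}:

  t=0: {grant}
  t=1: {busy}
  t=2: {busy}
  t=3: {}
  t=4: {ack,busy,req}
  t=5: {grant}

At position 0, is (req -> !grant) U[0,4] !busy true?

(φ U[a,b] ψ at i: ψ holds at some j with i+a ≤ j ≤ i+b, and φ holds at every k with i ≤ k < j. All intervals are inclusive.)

Holds

Need some j in [0,4] with !busy, and (req -> !grant) at every k in [0,j-1].
  j=0: !busy holds; no prefix to check → satisfied.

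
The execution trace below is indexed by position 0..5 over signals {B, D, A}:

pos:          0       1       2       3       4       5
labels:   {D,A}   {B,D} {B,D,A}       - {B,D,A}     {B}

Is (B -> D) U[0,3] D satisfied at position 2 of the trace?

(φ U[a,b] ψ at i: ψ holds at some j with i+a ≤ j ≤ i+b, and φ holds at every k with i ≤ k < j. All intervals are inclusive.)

Need some j in [2,5] with D, and (B -> D) at every k in [2,j-1].
  j=2: D holds; no prefix to check → satisfied.

Holds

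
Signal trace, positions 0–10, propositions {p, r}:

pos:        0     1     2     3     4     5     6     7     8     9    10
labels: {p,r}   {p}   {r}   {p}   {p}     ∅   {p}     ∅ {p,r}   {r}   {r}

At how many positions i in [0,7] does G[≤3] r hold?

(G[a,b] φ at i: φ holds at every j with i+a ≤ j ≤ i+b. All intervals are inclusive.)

Evaluate at each i in [0,7]:
  i=0: ✗ (fails at j=1)
  i=1: ✗ (fails at j=1)
  i=2: ✗ (fails at j=3)
  i=3: ✗ (fails at j=3)
  i=4: ✗ (fails at j=4)
  i=5: ✗ (fails at j=5)
  i=6: ✗ (fails at j=6)
  i=7: ✗ (fails at j=7)
Positions where it holds: {} → 0.

0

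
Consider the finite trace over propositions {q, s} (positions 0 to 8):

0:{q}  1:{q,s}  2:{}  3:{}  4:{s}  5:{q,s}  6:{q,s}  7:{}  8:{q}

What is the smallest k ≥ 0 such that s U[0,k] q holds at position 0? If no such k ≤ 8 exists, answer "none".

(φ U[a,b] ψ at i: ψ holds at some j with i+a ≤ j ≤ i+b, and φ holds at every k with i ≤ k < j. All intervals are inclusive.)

0

Need earliest j ≥ 0 with q, and s at every k in [0,j-1].
  j=0: rhs holds (empty prefix). k = 0.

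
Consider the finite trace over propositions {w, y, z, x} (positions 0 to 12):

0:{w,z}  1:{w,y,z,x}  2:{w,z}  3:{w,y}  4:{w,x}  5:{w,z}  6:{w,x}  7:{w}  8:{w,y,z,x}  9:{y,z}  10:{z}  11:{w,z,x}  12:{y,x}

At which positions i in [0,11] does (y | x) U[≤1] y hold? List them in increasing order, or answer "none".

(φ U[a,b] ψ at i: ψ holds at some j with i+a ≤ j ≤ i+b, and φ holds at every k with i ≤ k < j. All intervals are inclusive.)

1, 3, 8, 9, 11

Evaluate at each i in [0,11]:
  i=0: ✗ (lhs fails at k=0 before rhs at j=1)
  i=1: ✓ (rhs at j=1)
  i=2: ✗ (lhs fails at k=2 before rhs at j=3)
  i=3: ✓ (rhs at j=3)
  i=4: ✗ (no rhs in [4,5])
  i=5: ✗ (no rhs in [5,6])
  i=6: ✗ (no rhs in [6,7])
  i=7: ✗ (lhs fails at k=7 before rhs at j=8)
  i=8: ✓ (rhs at j=8)
  i=9: ✓ (rhs at j=9)
  i=10: ✗ (no rhs in [10,11])
  i=11: ✓ (rhs at j=12; lhs holds on [11,11])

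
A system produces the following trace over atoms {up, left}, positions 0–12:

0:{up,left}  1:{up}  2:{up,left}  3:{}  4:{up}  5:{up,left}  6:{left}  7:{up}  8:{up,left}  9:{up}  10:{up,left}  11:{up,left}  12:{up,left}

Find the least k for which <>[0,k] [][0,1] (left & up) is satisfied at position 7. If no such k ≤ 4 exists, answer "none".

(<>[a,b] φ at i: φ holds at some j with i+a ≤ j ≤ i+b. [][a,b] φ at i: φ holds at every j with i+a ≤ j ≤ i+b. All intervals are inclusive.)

3

Scan j = 7,8,… for [][0,1] (left & up):
  j=7: fails
  j=8: fails
  j=9: fails
  j=10: holds
First hit at j=10, so smallest k = 10-7 = 3.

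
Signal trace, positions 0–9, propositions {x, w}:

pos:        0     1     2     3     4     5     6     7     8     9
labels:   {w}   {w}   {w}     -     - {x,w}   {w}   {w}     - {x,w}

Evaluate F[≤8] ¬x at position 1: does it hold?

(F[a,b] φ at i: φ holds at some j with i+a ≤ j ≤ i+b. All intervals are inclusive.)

True

Check ¬x at each j in [1,9]:
  j=1: true
  j=2: true
  j=3: true
  j=4: true
  j=5: false
  j=6: true
  j=7: true
  j=8: true
  j=9: false
Found at j=1 → formula holds.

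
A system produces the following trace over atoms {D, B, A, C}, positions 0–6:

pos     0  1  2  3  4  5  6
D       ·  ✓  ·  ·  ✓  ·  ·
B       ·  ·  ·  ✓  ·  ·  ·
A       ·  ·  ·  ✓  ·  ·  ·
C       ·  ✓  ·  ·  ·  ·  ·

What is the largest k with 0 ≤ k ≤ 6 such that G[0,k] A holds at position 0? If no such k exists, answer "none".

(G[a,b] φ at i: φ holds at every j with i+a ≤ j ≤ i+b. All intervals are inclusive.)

none

A must hold from j=0 onward; find where it first fails.
  j=0: fails → no k works.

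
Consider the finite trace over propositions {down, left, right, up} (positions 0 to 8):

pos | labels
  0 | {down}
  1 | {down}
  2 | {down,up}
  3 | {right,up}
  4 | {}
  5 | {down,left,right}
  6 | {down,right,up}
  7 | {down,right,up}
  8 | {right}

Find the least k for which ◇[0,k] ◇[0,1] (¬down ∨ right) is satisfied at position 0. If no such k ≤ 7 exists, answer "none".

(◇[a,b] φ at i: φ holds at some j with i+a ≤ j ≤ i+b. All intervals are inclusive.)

2

Scan j = 0,1,… for ◇[0,1] (¬down ∨ right):
  j=0: fails
  j=1: fails
  j=2: holds
First hit at j=2, so smallest k = 2-0 = 2.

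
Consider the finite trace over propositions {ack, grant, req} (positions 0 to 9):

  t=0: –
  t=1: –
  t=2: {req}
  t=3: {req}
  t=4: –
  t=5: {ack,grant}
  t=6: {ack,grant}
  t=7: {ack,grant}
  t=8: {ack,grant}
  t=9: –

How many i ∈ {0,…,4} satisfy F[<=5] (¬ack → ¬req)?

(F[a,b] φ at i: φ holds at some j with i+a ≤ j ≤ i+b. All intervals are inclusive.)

Evaluate at each i in [0,4]:
  i=0: ✓ (witness j=0)
  i=1: ✓ (witness j=1)
  i=2: ✓ (witness j=4)
  i=3: ✓ (witness j=4)
  i=4: ✓ (witness j=4)
Positions where it holds: {0, 1, 2, 3, 4} → 5.

5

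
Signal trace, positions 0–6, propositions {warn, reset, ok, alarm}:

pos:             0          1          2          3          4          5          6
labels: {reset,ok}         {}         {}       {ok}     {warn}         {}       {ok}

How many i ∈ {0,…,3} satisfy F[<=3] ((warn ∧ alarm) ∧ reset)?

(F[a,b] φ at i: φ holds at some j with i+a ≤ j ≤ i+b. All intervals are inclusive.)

0

Evaluate at each i in [0,3]:
  i=0: ✗ (none in [0,3])
  i=1: ✗ (none in [1,4])
  i=2: ✗ (none in [2,5])
  i=3: ✗ (none in [3,6])
Positions where it holds: {} → 0.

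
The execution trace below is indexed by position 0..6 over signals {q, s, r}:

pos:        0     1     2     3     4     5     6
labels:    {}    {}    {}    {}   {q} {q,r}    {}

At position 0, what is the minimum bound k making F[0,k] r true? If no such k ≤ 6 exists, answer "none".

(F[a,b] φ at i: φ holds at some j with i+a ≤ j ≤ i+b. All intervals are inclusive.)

Scan j = 0,1,… for r:
  j=0: fails
  j=1: fails
  j=2: fails
  j=3: fails
  j=4: fails
  j=5: holds
First hit at j=5, so smallest k = 5-0 = 5.

5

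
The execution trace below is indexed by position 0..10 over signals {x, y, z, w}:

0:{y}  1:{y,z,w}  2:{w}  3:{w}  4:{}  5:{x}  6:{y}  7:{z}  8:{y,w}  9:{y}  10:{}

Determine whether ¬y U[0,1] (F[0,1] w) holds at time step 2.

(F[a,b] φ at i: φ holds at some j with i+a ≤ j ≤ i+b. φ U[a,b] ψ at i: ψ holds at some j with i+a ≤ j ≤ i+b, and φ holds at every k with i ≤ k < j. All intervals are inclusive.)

Yes

Need some j in [2,3] with F[0,1] w, and ¬y at every k in [2,j-1].
  j=2: F[0,1] w holds; no prefix to check → satisfied.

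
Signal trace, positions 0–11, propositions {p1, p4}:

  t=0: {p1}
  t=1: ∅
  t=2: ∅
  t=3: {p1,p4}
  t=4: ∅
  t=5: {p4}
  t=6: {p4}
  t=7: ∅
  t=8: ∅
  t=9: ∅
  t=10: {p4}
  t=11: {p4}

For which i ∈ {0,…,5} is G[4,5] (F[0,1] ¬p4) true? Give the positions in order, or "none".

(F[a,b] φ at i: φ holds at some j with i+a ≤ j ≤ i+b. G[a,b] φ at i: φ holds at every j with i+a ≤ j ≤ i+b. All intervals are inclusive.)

Evaluate at each i in [0,5]:
  i=0: ✗ (fails at j=5)
  i=1: ✗ (fails at j=5)
  i=2: ✓ (all of [6,7])
  i=3: ✓ (all of [7,8])
  i=4: ✓ (all of [8,9])
  i=5: ✗ (fails at j=10)

2, 3, 4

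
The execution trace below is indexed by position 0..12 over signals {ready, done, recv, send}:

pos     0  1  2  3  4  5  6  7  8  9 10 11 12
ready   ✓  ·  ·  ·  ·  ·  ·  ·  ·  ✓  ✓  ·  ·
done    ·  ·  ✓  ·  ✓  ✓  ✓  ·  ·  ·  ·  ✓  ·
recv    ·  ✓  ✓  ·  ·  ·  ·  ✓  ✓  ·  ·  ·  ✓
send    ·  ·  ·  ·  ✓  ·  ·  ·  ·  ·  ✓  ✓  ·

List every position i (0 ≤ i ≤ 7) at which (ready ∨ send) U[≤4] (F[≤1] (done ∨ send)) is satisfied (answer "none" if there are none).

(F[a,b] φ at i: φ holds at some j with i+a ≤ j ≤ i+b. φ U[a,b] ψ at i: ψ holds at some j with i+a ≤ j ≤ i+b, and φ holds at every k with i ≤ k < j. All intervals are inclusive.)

Evaluate at each i in [0,7]:
  i=0: ✓ (rhs at j=1; lhs holds on [0,0])
  i=1: ✓ (rhs at j=1)
  i=2: ✓ (rhs at j=2)
  i=3: ✓ (rhs at j=3)
  i=4: ✓ (rhs at j=4)
  i=5: ✓ (rhs at j=5)
  i=6: ✓ (rhs at j=6)
  i=7: ✗ (lhs fails at k=7 before rhs at j=9)

0, 1, 2, 3, 4, 5, 6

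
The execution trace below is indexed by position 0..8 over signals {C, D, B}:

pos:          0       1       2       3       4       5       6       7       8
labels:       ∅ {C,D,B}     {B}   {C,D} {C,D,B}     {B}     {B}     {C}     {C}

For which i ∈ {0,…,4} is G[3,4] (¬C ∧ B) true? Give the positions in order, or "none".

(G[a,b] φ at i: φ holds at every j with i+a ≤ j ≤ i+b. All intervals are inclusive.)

2

Evaluate at each i in [0,4]:
  i=0: ✗ (fails at j=3)
  i=1: ✗ (fails at j=4)
  i=2: ✓ (all of [5,6])
  i=3: ✗ (fails at j=7)
  i=4: ✗ (fails at j=7)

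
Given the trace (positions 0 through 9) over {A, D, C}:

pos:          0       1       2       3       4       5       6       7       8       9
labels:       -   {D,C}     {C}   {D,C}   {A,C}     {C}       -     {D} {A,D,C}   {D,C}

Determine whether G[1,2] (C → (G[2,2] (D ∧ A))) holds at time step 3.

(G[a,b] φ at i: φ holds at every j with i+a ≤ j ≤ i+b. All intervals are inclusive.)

Check (C → (G[2,2] (D ∧ A))) at every j in [4,5]:
  j=4: antecedent true; consequent fails at 6 → ✗
  j=5: antecedent true; consequent fails at 7 → ✗
Fails at j=4 → formula fails.

No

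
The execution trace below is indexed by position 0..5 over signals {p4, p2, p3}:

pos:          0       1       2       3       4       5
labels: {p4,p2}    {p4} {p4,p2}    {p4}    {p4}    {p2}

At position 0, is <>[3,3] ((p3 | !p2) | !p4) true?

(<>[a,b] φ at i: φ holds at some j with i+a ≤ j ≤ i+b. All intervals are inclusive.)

Check ((p3 | !p2) | !p4) at each j in [3,3]:
  j=3: true
Found at j=3 → formula holds.

True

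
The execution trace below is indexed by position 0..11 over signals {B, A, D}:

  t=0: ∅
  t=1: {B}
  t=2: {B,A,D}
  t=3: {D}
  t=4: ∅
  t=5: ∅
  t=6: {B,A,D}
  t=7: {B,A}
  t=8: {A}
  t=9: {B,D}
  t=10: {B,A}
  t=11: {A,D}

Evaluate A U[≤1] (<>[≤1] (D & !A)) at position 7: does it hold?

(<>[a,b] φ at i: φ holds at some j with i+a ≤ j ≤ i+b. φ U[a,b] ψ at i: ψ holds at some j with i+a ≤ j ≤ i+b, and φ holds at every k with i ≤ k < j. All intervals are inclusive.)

Holds

Need some j in [7,8] with <>[≤1] (D & !A), and A at every k in [7,j-1].
  j=7: <>[≤1] (D & !A) — fails (none in [7,8]).
  j=8: <>[≤1] (D & !A) holds; A holds at every k in [7,7] → satisfied.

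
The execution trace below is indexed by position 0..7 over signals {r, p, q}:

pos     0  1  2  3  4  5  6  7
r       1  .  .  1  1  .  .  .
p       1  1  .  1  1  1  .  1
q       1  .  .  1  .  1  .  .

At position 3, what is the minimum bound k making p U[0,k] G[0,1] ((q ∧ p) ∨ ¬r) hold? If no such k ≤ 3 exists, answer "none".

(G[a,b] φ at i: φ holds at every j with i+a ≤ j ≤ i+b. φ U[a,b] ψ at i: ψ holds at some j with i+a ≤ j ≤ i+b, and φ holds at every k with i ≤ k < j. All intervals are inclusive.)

2

Need earliest j ≥ 3 with G[0,1] ((q ∧ p) ∨ ¬r), and p at every k in [3,j-1].
  j=3: rhs fails.
  j=4: rhs fails.
  j=5: rhs holds; lhs holds on [3,4]. k = 2.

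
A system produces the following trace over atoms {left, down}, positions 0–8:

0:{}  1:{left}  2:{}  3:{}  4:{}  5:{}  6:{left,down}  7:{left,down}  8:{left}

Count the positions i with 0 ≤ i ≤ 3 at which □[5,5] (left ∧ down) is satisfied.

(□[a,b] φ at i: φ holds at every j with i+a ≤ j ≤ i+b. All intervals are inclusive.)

Evaluate at each i in [0,3]:
  i=0: ✗ (fails at j=5)
  i=1: ✓ (all of [6,6])
  i=2: ✓ (all of [7,7])
  i=3: ✗ (fails at j=8)
Positions where it holds: {1, 2} → 2.

2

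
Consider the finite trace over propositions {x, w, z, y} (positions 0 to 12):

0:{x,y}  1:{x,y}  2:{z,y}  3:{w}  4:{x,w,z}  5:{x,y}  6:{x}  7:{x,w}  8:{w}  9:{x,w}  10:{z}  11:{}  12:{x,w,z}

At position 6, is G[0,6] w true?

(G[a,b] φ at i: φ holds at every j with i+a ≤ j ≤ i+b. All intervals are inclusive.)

Check w at every j in [6,12]:
  j=6: false
  j=7: true
  j=8: true
  j=9: true
  j=10: false
  j=11: false
  j=12: true
Fails at j=6 → formula fails.

No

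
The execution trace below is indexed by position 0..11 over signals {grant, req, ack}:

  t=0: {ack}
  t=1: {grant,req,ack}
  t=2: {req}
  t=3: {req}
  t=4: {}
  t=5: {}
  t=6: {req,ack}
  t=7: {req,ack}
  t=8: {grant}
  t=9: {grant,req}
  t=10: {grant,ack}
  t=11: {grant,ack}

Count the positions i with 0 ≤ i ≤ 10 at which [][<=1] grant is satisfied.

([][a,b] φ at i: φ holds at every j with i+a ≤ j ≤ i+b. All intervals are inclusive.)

Evaluate at each i in [0,10]:
  i=0: ✗ (fails at j=0)
  i=1: ✗ (fails at j=2)
  i=2: ✗ (fails at j=2)
  i=3: ✗ (fails at j=3)
  i=4: ✗ (fails at j=4)
  i=5: ✗ (fails at j=5)
  i=6: ✗ (fails at j=6)
  i=7: ✗ (fails at j=7)
  i=8: ✓ (all of [8,9])
  i=9: ✓ (all of [9,10])
  i=10: ✓ (all of [10,11])
Positions where it holds: {8, 9, 10} → 3.

3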